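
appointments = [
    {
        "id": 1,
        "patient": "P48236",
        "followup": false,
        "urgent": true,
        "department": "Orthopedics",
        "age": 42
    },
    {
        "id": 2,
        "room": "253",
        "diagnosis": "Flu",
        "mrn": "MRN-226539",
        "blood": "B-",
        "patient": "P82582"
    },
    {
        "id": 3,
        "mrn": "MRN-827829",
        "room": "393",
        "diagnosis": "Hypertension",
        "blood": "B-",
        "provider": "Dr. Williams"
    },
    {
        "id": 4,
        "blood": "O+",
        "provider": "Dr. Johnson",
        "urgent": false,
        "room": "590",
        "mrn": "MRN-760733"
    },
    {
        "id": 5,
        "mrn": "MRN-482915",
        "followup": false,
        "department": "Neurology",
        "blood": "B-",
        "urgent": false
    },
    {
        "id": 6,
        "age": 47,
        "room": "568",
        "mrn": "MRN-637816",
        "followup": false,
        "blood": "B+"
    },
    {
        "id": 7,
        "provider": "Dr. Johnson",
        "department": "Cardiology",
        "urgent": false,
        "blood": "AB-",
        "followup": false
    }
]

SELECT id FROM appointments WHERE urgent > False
[1]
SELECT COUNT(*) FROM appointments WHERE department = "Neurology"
1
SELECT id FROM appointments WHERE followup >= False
[1, 5, 6, 7]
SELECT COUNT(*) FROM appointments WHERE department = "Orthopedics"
1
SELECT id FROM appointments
[1, 2, 3, 4, 5, 6, 7]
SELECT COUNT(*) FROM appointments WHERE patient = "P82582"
1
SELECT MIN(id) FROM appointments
1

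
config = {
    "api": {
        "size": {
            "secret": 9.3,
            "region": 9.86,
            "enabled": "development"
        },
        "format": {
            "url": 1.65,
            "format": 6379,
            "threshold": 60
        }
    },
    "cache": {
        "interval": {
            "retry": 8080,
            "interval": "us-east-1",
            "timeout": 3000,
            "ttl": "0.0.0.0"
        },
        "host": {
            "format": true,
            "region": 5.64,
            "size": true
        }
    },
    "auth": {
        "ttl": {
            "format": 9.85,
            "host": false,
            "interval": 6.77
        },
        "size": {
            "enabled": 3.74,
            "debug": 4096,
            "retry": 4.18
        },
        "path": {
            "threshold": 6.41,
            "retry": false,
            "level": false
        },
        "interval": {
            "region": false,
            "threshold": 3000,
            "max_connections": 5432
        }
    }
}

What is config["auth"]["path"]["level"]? False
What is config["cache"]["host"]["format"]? True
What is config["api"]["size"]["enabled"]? "development"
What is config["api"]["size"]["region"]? 9.86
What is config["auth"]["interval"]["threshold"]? 3000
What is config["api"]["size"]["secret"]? 9.3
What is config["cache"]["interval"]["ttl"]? "0.0.0.0"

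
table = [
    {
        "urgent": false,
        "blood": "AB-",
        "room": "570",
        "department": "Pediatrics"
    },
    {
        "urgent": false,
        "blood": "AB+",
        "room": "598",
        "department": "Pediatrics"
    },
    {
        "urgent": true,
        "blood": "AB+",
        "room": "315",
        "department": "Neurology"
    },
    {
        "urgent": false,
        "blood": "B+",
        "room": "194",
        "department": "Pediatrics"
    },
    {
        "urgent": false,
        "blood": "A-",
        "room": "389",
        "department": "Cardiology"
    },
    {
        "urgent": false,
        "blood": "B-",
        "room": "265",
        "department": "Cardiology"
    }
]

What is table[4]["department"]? "Cardiology"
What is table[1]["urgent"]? False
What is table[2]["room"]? "315"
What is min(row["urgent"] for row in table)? False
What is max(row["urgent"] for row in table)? True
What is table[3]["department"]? "Pediatrics"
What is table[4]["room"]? "389"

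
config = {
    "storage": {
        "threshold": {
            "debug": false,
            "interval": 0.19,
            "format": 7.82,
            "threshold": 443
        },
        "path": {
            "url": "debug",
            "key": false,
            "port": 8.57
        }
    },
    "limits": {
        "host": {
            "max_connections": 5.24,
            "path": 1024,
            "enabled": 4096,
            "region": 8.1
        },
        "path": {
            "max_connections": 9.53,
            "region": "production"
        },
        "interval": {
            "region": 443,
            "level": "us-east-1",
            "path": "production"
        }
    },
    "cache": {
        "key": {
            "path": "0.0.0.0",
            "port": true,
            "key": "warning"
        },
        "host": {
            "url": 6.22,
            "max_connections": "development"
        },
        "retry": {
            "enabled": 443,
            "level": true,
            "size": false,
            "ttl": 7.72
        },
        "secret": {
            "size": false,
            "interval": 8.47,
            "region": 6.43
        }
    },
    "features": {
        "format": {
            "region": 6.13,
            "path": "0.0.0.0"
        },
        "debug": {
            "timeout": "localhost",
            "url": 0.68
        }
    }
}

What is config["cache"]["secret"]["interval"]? 8.47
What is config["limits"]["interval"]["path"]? "production"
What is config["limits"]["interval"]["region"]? 443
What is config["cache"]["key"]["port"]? True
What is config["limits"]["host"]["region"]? 8.1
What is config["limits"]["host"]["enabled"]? 4096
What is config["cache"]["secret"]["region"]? 6.43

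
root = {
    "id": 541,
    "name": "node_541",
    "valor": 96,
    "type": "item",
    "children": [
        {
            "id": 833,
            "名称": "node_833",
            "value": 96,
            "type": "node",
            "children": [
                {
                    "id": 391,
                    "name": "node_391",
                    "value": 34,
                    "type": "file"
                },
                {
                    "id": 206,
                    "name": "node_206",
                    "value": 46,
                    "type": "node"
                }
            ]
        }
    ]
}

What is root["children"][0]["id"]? 833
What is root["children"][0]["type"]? "node"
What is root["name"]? "node_541"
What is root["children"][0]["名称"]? "node_833"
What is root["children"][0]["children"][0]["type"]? "file"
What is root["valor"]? 96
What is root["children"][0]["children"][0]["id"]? 391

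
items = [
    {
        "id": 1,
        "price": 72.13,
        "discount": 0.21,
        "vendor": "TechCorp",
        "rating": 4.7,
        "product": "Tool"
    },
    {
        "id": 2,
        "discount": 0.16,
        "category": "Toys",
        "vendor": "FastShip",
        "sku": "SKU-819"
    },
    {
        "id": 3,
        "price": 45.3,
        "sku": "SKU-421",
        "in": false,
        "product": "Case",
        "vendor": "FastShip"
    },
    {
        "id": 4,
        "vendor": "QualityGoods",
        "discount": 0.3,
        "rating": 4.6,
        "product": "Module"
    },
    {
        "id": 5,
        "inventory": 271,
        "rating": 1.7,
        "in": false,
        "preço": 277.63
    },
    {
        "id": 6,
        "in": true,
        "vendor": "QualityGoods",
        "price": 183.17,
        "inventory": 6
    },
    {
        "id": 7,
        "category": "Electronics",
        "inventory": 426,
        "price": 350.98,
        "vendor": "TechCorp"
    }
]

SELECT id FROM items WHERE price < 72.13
[3]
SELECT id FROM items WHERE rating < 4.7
[4, 5]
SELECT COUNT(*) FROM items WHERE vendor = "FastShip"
2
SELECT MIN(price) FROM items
45.3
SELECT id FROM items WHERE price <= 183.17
[1, 3, 6]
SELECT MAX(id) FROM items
7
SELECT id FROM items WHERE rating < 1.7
[]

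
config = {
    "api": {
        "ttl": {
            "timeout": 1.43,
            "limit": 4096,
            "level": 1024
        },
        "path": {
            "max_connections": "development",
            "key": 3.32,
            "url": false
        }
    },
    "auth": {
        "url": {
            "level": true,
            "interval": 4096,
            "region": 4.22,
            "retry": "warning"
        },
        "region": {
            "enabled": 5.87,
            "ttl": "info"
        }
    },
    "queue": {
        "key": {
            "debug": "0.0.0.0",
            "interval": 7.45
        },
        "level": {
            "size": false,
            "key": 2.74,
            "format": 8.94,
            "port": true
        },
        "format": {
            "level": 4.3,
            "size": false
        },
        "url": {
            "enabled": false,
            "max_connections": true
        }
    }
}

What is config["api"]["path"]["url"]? False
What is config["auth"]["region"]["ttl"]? "info"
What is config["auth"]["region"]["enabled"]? 5.87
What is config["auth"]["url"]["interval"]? 4096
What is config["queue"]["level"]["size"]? False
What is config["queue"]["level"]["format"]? 8.94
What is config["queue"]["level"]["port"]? True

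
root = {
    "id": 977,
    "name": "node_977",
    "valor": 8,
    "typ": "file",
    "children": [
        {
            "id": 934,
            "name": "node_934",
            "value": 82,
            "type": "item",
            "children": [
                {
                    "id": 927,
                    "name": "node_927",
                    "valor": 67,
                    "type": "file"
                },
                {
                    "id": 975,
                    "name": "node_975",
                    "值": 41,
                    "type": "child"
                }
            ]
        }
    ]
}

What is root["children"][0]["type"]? "item"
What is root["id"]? 977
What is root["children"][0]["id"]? 934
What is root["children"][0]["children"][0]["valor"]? 67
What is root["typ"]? "file"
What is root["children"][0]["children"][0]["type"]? "file"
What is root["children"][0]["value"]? 82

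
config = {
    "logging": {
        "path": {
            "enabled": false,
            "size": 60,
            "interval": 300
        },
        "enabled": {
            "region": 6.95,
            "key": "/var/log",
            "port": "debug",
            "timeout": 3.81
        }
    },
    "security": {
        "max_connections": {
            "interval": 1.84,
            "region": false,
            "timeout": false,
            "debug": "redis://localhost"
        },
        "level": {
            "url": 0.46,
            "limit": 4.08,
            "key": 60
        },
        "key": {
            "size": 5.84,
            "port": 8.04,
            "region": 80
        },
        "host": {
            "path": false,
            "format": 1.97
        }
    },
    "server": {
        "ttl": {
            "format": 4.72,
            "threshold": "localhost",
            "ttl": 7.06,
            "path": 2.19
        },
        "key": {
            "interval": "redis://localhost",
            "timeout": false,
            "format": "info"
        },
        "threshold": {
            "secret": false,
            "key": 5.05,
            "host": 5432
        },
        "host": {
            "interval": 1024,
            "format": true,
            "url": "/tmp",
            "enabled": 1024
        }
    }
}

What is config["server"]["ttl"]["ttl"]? 7.06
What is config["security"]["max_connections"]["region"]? False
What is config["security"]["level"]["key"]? 60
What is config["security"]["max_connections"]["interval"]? 1.84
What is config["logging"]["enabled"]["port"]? "debug"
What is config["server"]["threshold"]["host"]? 5432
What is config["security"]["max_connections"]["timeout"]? False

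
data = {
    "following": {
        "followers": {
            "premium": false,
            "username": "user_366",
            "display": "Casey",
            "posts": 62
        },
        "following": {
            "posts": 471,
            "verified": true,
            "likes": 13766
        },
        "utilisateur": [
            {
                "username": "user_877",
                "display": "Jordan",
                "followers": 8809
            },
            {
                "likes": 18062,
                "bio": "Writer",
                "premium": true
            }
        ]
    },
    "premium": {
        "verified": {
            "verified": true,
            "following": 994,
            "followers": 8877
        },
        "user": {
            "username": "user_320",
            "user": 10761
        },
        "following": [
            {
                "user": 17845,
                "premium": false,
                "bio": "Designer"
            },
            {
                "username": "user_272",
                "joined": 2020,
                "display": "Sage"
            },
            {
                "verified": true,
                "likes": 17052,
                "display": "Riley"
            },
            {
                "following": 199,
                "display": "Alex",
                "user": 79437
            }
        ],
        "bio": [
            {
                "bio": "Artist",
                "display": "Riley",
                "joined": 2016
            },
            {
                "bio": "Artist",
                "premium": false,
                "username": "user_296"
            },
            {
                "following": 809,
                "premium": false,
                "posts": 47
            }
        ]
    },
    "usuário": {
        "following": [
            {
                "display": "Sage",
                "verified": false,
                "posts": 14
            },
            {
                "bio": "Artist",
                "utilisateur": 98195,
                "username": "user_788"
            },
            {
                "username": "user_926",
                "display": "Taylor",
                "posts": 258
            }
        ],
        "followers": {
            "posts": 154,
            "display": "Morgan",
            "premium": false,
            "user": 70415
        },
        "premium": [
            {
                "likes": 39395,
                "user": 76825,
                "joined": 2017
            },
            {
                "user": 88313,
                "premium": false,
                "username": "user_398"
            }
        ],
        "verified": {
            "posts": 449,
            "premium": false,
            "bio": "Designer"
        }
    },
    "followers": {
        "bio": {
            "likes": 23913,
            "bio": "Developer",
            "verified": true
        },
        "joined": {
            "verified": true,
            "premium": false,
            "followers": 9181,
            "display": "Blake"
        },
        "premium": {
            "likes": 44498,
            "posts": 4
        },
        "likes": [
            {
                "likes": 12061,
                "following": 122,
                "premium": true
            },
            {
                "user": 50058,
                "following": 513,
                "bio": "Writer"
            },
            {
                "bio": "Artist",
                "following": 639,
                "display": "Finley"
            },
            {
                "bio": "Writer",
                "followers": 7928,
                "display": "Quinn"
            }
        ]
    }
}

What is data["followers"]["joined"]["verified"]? True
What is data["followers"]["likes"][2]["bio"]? "Artist"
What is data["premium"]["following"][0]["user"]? 17845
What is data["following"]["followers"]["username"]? "user_366"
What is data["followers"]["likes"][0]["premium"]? True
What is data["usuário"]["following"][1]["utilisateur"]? 98195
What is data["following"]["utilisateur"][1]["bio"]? "Writer"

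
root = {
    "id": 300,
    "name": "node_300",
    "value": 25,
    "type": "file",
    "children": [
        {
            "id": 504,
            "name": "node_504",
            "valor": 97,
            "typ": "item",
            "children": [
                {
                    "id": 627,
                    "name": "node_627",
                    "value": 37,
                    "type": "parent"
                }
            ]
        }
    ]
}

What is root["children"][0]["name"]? "node_504"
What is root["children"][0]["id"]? 504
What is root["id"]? 300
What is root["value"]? 25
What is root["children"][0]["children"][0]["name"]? "node_627"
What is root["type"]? "file"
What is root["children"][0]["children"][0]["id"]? 627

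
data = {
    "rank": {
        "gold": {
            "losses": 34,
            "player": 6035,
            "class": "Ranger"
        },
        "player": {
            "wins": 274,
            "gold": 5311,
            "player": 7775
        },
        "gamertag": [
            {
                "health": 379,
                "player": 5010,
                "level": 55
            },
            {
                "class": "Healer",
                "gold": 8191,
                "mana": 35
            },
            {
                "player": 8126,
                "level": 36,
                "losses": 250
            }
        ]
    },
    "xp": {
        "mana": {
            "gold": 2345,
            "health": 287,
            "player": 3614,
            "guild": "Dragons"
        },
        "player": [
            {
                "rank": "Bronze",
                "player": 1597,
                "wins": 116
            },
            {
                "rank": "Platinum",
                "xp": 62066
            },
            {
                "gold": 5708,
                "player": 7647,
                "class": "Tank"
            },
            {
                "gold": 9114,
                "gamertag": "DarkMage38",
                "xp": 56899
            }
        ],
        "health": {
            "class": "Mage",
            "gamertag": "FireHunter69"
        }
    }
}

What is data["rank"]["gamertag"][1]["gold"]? 8191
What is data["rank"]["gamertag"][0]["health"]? 379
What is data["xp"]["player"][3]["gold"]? 9114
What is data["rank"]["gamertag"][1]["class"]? "Healer"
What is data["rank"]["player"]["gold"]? 5311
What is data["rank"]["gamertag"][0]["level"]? 55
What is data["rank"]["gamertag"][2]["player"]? 8126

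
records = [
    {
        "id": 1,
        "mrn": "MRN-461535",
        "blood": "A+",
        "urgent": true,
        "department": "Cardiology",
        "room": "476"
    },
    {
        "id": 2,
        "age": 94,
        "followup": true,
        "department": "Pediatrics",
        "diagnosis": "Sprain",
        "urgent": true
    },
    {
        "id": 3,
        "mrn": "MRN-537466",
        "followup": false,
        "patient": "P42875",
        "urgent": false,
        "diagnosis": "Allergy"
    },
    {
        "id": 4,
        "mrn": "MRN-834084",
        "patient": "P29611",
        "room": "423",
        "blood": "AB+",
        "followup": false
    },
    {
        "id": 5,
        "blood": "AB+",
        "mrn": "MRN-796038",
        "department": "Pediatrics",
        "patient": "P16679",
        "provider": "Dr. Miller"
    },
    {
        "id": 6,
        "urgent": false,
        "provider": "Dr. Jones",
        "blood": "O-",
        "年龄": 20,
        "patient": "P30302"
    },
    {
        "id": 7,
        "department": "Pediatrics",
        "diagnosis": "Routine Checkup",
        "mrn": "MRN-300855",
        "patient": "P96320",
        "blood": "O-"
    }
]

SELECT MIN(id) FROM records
1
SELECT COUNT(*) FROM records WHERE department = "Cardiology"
1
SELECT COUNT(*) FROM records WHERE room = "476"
1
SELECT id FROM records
[1, 2, 3, 4, 5, 6, 7]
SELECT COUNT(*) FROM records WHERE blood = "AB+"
2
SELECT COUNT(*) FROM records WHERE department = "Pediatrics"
3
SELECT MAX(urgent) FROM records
True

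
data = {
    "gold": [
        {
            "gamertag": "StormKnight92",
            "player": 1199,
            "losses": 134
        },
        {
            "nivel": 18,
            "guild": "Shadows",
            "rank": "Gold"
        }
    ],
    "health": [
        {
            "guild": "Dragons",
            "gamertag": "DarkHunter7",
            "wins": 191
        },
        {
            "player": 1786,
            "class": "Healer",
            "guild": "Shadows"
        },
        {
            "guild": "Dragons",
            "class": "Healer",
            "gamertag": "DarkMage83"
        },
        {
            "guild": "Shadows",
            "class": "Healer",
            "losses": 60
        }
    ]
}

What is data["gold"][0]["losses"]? 134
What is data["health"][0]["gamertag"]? "DarkHunter7"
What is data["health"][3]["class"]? "Healer"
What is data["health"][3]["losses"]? 60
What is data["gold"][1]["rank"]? "Gold"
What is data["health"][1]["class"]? "Healer"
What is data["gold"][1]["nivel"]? 18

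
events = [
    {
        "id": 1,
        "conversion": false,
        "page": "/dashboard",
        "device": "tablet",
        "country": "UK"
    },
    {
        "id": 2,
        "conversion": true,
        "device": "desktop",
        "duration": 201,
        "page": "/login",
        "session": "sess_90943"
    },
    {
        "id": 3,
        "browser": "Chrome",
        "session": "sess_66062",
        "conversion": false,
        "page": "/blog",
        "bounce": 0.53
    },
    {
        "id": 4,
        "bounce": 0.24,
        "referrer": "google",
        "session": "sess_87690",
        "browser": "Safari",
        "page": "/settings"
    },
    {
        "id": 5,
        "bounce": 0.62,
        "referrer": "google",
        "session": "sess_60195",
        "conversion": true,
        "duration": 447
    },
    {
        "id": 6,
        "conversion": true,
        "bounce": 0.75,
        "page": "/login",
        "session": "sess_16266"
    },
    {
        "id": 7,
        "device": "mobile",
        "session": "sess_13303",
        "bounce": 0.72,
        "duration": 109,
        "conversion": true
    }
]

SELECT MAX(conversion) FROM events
True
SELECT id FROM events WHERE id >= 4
[4, 5, 6, 7]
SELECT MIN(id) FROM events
1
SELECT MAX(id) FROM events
7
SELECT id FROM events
[1, 2, 3, 4, 5, 6, 7]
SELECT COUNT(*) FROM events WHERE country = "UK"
1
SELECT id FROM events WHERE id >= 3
[3, 4, 5, 6, 7]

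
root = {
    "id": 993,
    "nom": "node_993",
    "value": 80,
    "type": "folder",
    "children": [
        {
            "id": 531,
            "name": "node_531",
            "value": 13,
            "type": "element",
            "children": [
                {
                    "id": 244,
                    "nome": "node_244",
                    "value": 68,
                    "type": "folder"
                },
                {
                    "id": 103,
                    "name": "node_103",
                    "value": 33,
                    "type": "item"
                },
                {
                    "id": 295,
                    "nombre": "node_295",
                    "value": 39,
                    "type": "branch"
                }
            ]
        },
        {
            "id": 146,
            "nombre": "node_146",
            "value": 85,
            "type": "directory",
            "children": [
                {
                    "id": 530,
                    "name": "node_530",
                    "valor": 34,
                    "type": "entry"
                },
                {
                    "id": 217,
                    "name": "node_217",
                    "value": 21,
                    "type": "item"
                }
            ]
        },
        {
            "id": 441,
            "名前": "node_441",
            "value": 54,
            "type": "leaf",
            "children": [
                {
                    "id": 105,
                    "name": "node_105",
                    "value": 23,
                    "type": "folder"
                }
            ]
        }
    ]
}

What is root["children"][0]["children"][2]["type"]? "branch"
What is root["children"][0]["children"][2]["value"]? 39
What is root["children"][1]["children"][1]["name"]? "node_217"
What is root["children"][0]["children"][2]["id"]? 295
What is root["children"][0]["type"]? "element"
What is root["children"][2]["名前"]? "node_441"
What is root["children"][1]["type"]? "directory"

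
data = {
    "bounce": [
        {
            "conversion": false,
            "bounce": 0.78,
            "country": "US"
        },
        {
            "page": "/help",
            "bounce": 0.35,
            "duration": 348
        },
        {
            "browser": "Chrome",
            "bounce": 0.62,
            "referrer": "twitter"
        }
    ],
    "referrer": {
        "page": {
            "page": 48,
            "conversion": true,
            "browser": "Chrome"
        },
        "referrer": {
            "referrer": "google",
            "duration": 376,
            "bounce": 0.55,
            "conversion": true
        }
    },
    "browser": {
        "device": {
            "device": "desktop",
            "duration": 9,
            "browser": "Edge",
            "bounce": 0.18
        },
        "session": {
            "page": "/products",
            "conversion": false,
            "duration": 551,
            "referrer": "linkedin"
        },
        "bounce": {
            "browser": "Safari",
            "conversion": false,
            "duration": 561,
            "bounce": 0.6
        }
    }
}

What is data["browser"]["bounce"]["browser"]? "Safari"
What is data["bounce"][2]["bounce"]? 0.62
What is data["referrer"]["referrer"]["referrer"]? "google"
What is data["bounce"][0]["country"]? "US"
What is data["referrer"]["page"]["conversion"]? True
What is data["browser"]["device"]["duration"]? 9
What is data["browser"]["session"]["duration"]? 551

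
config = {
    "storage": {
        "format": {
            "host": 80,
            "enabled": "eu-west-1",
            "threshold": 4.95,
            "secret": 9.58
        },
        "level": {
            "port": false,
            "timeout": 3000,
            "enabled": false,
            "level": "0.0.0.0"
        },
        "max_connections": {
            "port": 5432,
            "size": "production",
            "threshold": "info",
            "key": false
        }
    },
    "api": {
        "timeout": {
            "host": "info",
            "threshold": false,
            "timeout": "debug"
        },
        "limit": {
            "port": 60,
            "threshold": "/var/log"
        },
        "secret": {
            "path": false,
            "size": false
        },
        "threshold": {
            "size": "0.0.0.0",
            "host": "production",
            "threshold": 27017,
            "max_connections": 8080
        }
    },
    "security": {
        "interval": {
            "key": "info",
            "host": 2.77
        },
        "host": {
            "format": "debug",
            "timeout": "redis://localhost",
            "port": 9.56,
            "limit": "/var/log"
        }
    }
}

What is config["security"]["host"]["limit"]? "/var/log"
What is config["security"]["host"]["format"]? "debug"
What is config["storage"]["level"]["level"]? "0.0.0.0"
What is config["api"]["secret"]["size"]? False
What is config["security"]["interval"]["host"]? 2.77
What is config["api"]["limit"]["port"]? 60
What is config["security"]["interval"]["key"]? "info"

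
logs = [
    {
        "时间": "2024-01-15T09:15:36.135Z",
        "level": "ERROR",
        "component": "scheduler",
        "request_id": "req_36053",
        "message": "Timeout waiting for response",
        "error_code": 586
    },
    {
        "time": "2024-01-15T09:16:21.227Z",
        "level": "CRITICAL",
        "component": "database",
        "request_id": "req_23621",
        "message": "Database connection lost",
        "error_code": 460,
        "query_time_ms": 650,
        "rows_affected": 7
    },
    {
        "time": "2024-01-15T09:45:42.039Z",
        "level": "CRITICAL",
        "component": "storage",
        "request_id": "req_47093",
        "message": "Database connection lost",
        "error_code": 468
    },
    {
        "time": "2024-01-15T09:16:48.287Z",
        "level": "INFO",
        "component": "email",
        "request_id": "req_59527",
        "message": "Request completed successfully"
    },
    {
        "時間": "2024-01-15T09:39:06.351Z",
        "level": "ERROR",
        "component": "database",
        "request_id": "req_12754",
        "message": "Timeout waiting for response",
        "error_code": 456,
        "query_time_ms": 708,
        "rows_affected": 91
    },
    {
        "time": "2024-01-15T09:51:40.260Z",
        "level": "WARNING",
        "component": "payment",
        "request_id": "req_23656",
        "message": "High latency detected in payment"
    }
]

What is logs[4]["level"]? "ERROR"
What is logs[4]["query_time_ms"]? 708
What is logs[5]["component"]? "payment"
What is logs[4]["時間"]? "2024-01-15T09:39:06.351Z"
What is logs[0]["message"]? "Timeout waiting for response"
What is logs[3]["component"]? "email"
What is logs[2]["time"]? "2024-01-15T09:45:42.039Z"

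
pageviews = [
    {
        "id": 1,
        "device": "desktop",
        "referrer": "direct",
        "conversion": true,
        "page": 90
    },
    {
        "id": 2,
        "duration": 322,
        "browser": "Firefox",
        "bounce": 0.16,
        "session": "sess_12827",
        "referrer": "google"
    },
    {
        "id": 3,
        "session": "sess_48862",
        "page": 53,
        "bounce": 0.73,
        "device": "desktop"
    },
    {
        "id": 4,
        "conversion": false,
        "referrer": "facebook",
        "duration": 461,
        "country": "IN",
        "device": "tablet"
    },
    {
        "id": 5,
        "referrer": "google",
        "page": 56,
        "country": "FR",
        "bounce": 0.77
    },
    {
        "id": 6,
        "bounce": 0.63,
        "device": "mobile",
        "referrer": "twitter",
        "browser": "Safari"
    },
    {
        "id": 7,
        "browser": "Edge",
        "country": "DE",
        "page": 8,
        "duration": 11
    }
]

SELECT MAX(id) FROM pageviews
7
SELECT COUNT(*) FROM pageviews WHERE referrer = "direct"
1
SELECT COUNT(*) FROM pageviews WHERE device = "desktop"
2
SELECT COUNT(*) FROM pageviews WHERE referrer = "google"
2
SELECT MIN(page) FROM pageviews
8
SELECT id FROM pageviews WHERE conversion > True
[]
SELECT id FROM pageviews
[1, 2, 3, 4, 5, 6, 7]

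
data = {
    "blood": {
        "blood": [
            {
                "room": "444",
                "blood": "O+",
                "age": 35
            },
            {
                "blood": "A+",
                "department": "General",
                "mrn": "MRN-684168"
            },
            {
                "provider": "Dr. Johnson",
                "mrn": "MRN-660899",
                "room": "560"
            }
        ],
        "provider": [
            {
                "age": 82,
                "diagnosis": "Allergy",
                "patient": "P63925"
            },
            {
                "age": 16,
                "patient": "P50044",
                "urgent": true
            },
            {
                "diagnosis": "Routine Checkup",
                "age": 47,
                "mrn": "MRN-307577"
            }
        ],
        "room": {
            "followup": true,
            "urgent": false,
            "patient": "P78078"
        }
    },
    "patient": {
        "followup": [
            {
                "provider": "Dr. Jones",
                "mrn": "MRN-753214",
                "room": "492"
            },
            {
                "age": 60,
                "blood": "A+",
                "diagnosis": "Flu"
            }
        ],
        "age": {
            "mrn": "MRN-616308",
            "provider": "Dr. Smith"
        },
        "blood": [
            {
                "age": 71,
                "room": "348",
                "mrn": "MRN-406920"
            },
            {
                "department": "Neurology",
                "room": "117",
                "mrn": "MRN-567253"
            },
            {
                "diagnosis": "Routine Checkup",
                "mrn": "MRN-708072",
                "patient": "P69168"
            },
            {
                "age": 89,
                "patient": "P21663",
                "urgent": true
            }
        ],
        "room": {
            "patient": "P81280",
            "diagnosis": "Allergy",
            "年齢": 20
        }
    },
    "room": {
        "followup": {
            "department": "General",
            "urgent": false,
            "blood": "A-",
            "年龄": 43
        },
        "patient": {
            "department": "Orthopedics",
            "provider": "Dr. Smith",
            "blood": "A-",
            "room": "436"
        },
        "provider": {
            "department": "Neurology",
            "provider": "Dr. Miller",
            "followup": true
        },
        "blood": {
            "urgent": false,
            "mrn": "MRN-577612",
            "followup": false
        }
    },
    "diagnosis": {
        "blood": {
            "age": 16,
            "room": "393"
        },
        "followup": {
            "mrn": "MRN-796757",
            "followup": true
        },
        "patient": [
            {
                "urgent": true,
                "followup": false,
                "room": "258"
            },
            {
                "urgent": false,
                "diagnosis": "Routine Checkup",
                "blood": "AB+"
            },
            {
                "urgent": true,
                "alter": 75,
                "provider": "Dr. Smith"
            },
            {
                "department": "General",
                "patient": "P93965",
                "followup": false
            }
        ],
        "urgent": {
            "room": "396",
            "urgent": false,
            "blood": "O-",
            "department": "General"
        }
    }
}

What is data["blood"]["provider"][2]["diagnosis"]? "Routine Checkup"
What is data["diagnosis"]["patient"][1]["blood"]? "AB+"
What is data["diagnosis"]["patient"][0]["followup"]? False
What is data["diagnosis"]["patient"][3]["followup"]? False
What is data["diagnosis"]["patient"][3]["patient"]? "P93965"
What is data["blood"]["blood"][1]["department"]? "General"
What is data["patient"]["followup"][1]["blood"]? "A+"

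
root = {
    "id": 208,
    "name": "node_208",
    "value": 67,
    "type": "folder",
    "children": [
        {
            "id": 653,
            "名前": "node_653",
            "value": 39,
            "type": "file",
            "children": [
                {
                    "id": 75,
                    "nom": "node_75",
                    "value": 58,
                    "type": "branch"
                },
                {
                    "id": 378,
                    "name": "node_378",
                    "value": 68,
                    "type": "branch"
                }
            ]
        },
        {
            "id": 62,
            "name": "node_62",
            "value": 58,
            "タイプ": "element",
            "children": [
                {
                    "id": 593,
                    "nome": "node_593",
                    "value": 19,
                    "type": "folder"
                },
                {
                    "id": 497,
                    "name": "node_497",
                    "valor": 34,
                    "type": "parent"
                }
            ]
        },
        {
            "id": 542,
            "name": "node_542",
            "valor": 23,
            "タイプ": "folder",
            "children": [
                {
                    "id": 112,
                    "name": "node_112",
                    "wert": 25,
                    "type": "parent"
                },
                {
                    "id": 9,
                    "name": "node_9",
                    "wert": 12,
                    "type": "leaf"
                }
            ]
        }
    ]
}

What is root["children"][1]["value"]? 58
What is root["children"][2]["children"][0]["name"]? "node_112"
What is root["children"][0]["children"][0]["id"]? 75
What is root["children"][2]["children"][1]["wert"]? 12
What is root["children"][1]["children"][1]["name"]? "node_497"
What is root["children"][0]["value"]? 39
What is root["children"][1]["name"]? "node_62"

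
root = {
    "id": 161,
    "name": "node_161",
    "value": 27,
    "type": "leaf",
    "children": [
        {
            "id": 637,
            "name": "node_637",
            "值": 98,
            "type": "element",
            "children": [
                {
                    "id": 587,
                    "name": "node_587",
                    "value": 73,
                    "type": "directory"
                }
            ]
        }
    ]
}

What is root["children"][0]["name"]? "node_637"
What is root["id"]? 161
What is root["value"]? 27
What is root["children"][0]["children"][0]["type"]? "directory"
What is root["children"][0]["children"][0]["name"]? "node_587"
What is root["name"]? "node_161"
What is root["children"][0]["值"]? 98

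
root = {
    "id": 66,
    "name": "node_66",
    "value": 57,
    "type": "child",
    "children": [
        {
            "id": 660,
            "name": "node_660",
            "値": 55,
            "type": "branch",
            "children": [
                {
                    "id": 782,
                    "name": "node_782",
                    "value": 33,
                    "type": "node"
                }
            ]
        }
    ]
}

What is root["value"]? 57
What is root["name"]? "node_66"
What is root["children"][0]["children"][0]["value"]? 33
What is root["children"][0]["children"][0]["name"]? "node_782"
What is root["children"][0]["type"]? "branch"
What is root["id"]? 66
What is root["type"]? "child"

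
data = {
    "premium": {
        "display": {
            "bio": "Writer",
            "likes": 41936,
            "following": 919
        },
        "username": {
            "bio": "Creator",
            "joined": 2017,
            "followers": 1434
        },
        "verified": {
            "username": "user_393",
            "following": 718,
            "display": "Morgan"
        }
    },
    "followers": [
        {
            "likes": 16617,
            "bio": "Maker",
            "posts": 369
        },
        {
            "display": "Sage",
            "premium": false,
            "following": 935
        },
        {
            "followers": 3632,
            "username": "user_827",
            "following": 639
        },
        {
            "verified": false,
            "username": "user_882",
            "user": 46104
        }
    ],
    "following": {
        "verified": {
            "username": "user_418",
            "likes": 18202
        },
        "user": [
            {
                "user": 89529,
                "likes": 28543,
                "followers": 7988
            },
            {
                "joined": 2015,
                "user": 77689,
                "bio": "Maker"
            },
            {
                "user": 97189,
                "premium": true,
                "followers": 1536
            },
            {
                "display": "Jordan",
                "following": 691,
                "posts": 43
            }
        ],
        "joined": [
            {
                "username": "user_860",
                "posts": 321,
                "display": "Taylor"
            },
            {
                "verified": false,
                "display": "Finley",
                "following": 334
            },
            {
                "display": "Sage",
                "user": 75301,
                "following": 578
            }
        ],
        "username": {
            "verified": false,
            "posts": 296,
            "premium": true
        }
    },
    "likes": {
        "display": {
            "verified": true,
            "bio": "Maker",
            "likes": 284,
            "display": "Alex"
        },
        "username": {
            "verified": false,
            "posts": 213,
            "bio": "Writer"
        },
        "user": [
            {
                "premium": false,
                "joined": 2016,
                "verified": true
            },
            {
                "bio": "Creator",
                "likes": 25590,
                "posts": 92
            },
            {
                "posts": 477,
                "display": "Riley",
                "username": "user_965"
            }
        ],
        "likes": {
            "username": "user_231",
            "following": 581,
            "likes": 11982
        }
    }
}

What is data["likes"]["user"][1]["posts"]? 92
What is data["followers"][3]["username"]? "user_882"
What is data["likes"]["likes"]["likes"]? 11982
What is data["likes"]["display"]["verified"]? True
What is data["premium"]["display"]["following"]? 919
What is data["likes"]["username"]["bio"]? "Writer"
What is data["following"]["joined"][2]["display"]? "Sage"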